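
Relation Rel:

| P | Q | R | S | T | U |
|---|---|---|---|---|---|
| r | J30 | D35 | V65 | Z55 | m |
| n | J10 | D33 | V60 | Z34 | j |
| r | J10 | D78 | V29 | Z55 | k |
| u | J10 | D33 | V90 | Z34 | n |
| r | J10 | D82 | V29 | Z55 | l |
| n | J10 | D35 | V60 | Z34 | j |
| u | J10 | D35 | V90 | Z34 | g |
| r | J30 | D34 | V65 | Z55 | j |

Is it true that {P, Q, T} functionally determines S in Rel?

(P=r, Q=J30, T=Z55): 2 rows → S = V65, V65 ✓
(P=n, Q=J10, T=Z34): 2 rows → S = V60, V60 ✓
(P=r, Q=J10, T=Z55): 2 rows → S = V29, V29 ✓
(P=u, Q=J10, T=Z34): 2 rows → S = V90, V90 ✓
Every {P, Q, T} value is associated with a single S value, so {P, Q, T} -> S holds.

Yes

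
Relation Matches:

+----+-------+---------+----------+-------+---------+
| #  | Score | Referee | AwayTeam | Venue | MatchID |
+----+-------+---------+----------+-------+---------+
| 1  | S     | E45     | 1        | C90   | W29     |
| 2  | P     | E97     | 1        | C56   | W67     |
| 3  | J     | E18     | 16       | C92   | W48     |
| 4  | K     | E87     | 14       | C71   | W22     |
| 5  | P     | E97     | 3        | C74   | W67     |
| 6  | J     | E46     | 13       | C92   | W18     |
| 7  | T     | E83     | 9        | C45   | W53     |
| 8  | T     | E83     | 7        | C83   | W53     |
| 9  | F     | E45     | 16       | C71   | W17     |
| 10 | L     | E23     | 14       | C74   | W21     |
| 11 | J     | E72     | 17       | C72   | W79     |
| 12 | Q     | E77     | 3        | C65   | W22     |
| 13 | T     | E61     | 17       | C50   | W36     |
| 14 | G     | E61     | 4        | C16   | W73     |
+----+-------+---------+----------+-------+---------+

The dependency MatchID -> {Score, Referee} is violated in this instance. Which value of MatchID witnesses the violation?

MatchID=W29: row 1 → {Score,Referee} = (S, E45) ✓
MatchID=W67: rows 2, 5 → {Score,Referee} = (P, E97), (P, E97) ✓
MatchID=W48: row 3 → {Score,Referee} = (J, E18) ✓
MatchID=W22: rows 4, 12 → {Score,Referee} takes values {(K, E87), (Q, E77)} — violation
MatchID=W18: row 6 → {Score,Referee} = (J, E46) ✓
MatchID=W53: rows 7, 8 → {Score,Referee} = (T, E83), (T, E83) ✓
MatchID=W17: row 9 → {Score,Referee} = (F, E45) ✓
MatchID=W21: row 10 → {Score,Referee} = (L, E23) ✓
MatchID=W79: row 11 → {Score,Referee} = (J, E72) ✓
MatchID=W36: row 13 → {Score,Referee} = (T, E61) ✓
MatchID=W73: row 14 → {Score,Referee} = (G, E61) ✓
The only MatchID value with inconsistent RHS is MatchID=W22.

W22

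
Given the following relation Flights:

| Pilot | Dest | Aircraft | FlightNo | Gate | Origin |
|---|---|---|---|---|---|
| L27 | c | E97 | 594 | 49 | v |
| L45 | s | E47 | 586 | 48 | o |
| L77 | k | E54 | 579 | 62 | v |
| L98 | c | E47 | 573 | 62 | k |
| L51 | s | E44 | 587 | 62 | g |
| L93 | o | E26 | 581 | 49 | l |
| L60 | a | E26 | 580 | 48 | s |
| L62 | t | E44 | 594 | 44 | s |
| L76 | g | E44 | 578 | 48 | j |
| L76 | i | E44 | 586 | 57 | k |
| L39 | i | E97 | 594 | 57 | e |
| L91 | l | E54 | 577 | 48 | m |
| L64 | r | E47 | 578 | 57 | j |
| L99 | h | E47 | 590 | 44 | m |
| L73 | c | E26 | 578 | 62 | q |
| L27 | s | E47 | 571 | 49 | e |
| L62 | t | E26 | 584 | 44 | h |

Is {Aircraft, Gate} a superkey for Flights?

All 17 rows have distinct {Aircraft, Gate} values, so {Aircraft, Gate} → (all attributes) holds and {Aircraft, Gate} is a superkey.

Yes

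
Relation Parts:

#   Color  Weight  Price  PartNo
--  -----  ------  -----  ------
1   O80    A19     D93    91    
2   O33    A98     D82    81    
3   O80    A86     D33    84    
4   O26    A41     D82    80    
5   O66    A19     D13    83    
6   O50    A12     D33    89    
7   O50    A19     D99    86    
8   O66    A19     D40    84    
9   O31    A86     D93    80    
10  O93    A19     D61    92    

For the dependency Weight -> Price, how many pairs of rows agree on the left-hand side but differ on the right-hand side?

11

Weight=A19: violating pairs (1,5), (1,7), (1,8), (1,10), (5,7), (5,8), (5,10), (7,8), (7,10), (8,10) — 10 pairs.
Weight=A86: violating pairs (3,9) — 1 pair.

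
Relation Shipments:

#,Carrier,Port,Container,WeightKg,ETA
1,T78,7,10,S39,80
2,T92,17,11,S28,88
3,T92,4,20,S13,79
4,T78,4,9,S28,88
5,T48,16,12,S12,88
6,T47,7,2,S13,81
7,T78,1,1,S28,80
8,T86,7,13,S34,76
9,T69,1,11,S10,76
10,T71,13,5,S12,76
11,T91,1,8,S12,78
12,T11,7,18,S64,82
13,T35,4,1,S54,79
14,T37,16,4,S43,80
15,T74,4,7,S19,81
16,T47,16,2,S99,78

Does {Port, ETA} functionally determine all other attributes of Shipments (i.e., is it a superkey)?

Rows 3 and 13 have the same {Port, ETA} value (Port=4, ETA=79) but are distinct tuples, so {Port, ETA} does not determine every attribute — not a superkey.

No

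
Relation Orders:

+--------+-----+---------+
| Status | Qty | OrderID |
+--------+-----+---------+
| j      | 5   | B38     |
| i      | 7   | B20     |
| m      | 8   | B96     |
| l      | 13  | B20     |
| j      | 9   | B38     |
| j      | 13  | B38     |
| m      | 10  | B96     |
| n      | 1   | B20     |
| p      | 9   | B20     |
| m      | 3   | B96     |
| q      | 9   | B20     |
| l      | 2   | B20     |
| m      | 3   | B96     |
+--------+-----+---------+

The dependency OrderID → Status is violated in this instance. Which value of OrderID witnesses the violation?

B20

OrderID=B38: 3 rows → Status = j, j, j ✓
OrderID=B20: 6 rows → Status takes values {i, l, n, p, q} — violation
OrderID=B96: 4 rows → Status = m, m, m, m ✓
The only OrderID value with inconsistent Status is OrderID=B20.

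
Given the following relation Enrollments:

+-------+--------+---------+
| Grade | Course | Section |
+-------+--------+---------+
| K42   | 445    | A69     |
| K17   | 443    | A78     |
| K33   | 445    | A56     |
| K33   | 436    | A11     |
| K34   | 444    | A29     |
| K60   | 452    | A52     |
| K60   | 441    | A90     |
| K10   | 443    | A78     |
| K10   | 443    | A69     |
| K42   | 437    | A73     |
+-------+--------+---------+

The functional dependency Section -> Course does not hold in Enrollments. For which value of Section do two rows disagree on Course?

A69

Section=A69: 2 rows → Course takes values {445, 443} — violation
Section=A78: 2 rows → Course = 443, 443 ✓
Section=A56: 1 row → Course = 445 ✓
Section=A11: 1 row → Course = 436 ✓
Section=A29: 1 row → Course = 444 ✓
Section=A52: 1 row → Course = 452 ✓
Section=A90: 1 row → Course = 441 ✓
Section=A73: 1 row → Course = 437 ✓
The only Section value with inconsistent Course is Section=A69.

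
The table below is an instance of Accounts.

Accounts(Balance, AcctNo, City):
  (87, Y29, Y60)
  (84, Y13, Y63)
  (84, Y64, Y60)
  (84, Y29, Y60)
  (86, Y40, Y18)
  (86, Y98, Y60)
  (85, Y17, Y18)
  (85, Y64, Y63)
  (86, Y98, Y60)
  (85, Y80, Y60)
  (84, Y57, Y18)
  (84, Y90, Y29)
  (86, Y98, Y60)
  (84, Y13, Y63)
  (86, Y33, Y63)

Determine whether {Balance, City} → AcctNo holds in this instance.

No

(Balance=87, City=Y60): 1 row → AcctNo = Y29 ✓
(Balance=84, City=Y63): 2 rows → AcctNo = Y13, Y13 ✓
(Balance=84, City=Y60): 2 rows → AcctNo takes values {Y64, Y29} — violation
(Balance=86, City=Y18): 1 row → AcctNo = Y40 ✓
(Balance=86, City=Y60): 3 rows → AcctNo = Y98, Y98, Y98 ✓
(Balance=85, City=Y18): 1 row → AcctNo = Y17 ✓
(Balance=85, City=Y63): 1 row → AcctNo = Y64 ✓
(Balance=85, City=Y60): 1 row → AcctNo = Y80 ✓
(Balance=84, City=Y18): 1 row → AcctNo = Y57 ✓
(Balance=84, City=Y29): 1 row → AcctNo = Y90 ✓
(Balance=86, City=Y63): 1 row → AcctNo = Y33 ✓
Two rows agree on {Balance, City} but differ on AcctNo, so {Balance, City} → AcctNo does not hold.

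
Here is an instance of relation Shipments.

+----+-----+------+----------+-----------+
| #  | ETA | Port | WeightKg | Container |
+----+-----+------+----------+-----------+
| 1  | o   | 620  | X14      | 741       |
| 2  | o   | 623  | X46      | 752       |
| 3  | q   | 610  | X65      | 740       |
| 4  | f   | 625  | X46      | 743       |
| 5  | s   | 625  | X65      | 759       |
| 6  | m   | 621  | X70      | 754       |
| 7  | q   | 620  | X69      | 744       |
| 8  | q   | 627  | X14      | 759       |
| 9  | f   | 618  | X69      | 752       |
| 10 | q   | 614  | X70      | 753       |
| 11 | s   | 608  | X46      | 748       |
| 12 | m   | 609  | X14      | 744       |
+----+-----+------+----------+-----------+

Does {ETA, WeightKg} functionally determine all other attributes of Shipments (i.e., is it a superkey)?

Yes

All 12 rows have distinct {ETA, WeightKg} values, so {ETA, WeightKg} → (all attributes) holds and {ETA, WeightKg} is a superkey.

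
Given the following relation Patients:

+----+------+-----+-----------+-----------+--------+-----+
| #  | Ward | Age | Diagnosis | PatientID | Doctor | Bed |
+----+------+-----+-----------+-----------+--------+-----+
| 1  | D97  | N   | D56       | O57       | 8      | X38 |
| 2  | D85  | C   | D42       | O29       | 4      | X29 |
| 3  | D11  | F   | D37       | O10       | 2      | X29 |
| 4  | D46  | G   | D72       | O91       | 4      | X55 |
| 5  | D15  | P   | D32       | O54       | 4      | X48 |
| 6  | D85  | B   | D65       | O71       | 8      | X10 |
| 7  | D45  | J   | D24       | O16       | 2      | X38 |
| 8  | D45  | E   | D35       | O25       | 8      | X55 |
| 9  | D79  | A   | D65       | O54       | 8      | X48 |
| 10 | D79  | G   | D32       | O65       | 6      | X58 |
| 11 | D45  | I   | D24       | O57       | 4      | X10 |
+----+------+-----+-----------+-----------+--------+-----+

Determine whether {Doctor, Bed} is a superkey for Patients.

All 11 rows have distinct {Doctor, Bed} values, so {Doctor, Bed} → (all attributes) holds and {Doctor, Bed} is a superkey.

Yes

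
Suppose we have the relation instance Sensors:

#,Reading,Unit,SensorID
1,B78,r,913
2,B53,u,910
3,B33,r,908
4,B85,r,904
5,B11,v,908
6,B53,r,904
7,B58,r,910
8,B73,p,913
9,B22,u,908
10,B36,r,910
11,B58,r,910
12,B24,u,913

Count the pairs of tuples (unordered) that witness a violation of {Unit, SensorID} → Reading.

3

(Unit=r, SensorID=904): violating pairs (4,6) — 1 pair.
(Unit=r, SensorID=910): violating pairs (7,10), (10,11) — 2 pairs.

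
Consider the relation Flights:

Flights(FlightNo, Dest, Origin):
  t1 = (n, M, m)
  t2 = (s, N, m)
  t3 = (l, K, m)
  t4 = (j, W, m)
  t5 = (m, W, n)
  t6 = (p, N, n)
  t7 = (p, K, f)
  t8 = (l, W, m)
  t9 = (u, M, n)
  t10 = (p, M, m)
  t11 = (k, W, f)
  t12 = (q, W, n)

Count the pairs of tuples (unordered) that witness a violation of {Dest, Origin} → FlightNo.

(Dest=M, Origin=m): violating pairs (1,10) — 1 pair.
(Dest=W, Origin=m): violating pairs (4,8) — 1 pair.
(Dest=W, Origin=n): violating pairs (5,12) — 1 pair.

3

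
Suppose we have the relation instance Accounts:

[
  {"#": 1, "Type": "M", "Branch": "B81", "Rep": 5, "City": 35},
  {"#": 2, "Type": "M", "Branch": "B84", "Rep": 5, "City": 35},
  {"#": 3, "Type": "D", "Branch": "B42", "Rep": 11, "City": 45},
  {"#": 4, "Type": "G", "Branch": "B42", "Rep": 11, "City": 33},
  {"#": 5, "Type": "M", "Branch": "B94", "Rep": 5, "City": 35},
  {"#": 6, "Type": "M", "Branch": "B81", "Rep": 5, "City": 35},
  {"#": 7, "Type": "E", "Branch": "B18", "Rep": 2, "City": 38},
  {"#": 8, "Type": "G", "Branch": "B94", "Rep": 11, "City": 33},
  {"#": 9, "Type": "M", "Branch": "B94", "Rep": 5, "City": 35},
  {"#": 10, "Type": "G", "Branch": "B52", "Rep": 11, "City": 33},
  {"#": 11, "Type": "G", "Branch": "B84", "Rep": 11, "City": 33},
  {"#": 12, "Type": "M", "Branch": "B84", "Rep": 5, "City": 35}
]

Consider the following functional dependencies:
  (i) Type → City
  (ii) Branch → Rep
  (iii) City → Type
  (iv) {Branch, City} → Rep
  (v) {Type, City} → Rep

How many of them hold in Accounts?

(i) Type → City: every LHS value maps to a single RHS value — holds.
(ii) Branch → Rep: Branch=B84: rows 2, 11, 12 → Rep takes values {5, 11} — violation; Branch=B94: rows 5, 8, 9 → Rep takes values {5, 11} — violation — fails.
(iii) City → Type: every LHS value maps to a single RHS value — holds.
(iv) {Branch, City} → Rep: every LHS value maps to a single RHS value — holds.
(v) {Type, City} → Rep: every LHS value maps to a single RHS value — holds.
4 of the 5 dependencies hold.

4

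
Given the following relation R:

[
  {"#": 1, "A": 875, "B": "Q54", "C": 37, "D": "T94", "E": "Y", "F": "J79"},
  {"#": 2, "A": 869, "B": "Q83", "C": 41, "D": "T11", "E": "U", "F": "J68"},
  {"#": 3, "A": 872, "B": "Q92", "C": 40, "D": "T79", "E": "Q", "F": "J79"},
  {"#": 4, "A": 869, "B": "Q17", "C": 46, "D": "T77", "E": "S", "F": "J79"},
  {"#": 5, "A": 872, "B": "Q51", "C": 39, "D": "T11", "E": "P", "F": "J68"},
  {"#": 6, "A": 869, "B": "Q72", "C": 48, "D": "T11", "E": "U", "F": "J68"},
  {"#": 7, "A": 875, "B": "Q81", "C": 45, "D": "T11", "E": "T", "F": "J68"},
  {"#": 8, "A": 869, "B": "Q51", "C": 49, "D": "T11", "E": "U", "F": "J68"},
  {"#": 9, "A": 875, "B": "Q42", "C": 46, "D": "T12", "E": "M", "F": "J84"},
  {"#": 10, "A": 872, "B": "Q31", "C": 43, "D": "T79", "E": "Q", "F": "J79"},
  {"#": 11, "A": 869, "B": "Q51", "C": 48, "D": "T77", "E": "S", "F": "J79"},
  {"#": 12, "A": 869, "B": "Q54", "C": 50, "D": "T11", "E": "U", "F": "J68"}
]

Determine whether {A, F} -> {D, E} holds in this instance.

(A=875, F=J79): row 1 → {D,E} = (T94, Y) ✓
(A=869, F=J68): rows 2, 6, 8, 12 → {D,E} = (T11, U), (T11, U), (T11, U), (T11, U) ✓
(A=872, F=J79): rows 3, 10 → {D,E} = (T79, Q), (T79, Q) ✓
(A=869, F=J79): rows 4, 11 → {D,E} = (T77, S), (T77, S) ✓
(A=872, F=J68): row 5 → {D,E} = (T11, P) ✓
(A=875, F=J68): row 7 → {D,E} = (T11, T) ✓
(A=875, F=J84): row 9 → {D,E} = (T12, M) ✓
Every {A, F} value is associated with a single {D, E} value, so {A, F} -> {D, E} holds.

Yes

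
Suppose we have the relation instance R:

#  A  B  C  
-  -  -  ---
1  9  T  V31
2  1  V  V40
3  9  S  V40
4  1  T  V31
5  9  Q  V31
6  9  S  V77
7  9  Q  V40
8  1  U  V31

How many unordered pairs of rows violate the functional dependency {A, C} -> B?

3

(A=9, C=V31): violating pairs (1,5) — 1 pair.
(A=9, C=V40): violating pairs (3,7) — 1 pair.
(A=1, C=V31): violating pairs (4,8) — 1 pair.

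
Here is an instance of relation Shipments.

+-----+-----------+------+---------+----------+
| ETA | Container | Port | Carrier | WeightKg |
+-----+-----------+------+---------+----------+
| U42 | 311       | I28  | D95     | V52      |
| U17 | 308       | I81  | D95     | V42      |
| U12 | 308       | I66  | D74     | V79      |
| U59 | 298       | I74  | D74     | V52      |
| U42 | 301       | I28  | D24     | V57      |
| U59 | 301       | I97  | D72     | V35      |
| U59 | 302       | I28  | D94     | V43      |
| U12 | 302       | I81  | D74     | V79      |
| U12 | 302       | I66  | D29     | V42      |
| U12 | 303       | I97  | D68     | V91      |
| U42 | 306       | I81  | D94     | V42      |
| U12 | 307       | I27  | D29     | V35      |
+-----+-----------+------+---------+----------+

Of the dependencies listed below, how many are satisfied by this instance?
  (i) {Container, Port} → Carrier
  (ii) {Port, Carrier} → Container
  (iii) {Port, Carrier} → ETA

(i) {Container, Port} → Carrier: every LHS value maps to a single RHS value — holds.
(ii) {Port, Carrier} → Container: every LHS value maps to a single RHS value — holds.
(iii) {Port, Carrier} → ETA: every LHS value maps to a single RHS value — holds.
3 of the 3 dependencies hold.

3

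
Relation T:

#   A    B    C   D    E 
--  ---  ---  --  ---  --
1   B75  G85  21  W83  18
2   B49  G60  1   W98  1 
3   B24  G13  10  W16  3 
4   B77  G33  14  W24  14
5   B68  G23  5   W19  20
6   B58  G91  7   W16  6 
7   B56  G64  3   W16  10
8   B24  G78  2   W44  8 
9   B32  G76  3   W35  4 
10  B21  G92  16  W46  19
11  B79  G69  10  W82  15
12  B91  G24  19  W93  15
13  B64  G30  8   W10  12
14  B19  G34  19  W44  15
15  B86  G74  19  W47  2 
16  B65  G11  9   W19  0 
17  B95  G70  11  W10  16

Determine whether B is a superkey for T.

Yes

All 17 rows have distinct B values, so B → (all attributes) holds and B is a superkey.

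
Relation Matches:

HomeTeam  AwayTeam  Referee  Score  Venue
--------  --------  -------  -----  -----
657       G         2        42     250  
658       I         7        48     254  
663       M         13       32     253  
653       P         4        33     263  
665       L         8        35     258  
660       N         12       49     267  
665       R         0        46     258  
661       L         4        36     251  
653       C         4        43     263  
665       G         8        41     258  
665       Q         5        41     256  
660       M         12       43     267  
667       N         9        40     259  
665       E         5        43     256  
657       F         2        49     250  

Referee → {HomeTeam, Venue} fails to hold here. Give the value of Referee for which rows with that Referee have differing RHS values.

Referee=2: 2 rows → {HomeTeam,Venue} = (657, 250), (657, 250) ✓
Referee=7: 1 row → {HomeTeam,Venue} = (658, 254) ✓
Referee=13: 1 row → {HomeTeam,Venue} = (663, 253) ✓
Referee=4: 3 rows → {HomeTeam,Venue} takes values {(653, 263), (661, 251)} — violation
Referee=8: 2 rows → {HomeTeam,Venue} = (665, 258), (665, 258) ✓
Referee=12: 2 rows → {HomeTeam,Venue} = (660, 267), (660, 267) ✓
Referee=0: 1 row → {HomeTeam,Venue} = (665, 258) ✓
Referee=5: 2 rows → {HomeTeam,Venue} = (665, 256), (665, 256) ✓
Referee=9: 1 row → {HomeTeam,Venue} = (667, 259) ✓
The only Referee value with inconsistent RHS is Referee=4.

4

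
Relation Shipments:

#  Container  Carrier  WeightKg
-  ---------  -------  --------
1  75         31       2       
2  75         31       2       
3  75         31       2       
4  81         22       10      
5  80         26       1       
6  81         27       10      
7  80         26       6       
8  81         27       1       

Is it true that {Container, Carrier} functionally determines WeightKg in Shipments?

No

(Container=75, Carrier=31): rows 1, 2, 3 → WeightKg = 2, 2, 2 ✓
(Container=81, Carrier=22): row 4 → WeightKg = 10 ✓
(Container=80, Carrier=26): rows 5, 7 → WeightKg takes values {1, 6} — violation
(Container=81, Carrier=27): rows 6, 8 → WeightKg takes values {10, 1} — violation
Two rows agree on {Container, Carrier} but differ on WeightKg, so {Container, Carrier} -> WeightKg does not hold.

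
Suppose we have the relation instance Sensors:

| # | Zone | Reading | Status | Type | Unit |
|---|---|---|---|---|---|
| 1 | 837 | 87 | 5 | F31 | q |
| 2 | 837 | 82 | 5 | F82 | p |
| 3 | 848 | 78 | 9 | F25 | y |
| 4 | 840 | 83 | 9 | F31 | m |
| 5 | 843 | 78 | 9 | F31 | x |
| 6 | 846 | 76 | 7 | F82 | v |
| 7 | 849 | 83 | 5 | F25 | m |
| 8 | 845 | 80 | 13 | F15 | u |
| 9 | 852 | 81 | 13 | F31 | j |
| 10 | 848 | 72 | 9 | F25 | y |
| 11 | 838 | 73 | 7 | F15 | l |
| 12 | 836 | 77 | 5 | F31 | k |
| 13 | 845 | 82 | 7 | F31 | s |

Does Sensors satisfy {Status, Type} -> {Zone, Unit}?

(Status=5, Type=F31): rows 1, 12 → {Zone,Unit} takes values {(837, q), (836, k)} — violation
(Status=5, Type=F82): row 2 → {Zone,Unit} = (837, p) ✓
(Status=9, Type=F25): rows 3, 10 → {Zone,Unit} = (848, y), (848, y) ✓
(Status=9, Type=F31): rows 4, 5 → {Zone,Unit} takes values {(840, m), (843, x)} — violation
(Status=7, Type=F82): row 6 → {Zone,Unit} = (846, v) ✓
(Status=5, Type=F25): row 7 → {Zone,Unit} = (849, m) ✓
(Status=13, Type=F15): row 8 → {Zone,Unit} = (845, u) ✓
(Status=13, Type=F31): row 9 → {Zone,Unit} = (852, j) ✓
(Status=7, Type=F15): row 11 → {Zone,Unit} = (838, l) ✓
(Status=7, Type=F31): row 13 → {Zone,Unit} = (845, s) ✓
Two rows agree on {Status, Type} but differ on {Zone, Unit}, so {Status, Type} -> {Zone, Unit} does not hold.

No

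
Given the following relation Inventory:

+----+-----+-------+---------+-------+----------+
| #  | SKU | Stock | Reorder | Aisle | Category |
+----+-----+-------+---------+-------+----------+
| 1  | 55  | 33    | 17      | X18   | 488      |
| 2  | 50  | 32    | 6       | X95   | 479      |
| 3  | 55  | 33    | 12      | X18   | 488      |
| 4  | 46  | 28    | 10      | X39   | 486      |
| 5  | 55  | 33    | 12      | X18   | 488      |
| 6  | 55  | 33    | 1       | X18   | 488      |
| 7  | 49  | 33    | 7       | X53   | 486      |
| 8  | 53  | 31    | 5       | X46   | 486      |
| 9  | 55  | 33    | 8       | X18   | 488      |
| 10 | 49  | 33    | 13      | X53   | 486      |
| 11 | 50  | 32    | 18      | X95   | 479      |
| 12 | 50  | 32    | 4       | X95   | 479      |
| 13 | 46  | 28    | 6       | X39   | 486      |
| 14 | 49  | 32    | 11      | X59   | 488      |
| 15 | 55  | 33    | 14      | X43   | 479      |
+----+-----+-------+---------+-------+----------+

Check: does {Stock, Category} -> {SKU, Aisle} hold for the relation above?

(Stock=33, Category=488): rows 1, 3, 5, 6, 9 → {SKU,Aisle} = (55, X18), (55, X18), (55, X18), (55, X18), (55, X18) ✓
(Stock=32, Category=479): rows 2, 11, 12 → {SKU,Aisle} = (50, X95), (50, X95), (50, X95) ✓
(Stock=28, Category=486): rows 4, 13 → {SKU,Aisle} = (46, X39), (46, X39) ✓
(Stock=33, Category=486): rows 7, 10 → {SKU,Aisle} = (49, X53), (49, X53) ✓
(Stock=31, Category=486): row 8 → {SKU,Aisle} = (53, X46) ✓
(Stock=32, Category=488): row 14 → {SKU,Aisle} = (49, X59) ✓
(Stock=33, Category=479): row 15 → {SKU,Aisle} = (55, X43) ✓
Every {Stock, Category} value is associated with a single {SKU, Aisle} value, so {Stock, Category} -> {SKU, Aisle} holds.

Yes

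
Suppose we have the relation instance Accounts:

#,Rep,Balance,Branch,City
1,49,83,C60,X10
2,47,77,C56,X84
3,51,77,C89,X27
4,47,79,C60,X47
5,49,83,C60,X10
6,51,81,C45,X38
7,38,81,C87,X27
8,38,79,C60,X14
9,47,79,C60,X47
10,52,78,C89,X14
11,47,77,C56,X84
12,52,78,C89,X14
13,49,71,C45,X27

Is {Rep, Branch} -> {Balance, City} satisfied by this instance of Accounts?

(Rep=49, Branch=C60): rows 1, 5 → {Balance,City} = (83, X10), (83, X10) ✓
(Rep=47, Branch=C56): rows 2, 11 → {Balance,City} = (77, X84), (77, X84) ✓
(Rep=51, Branch=C89): row 3 → {Balance,City} = (77, X27) ✓
(Rep=47, Branch=C60): rows 4, 9 → {Balance,City} = (79, X47), (79, X47) ✓
(Rep=51, Branch=C45): row 6 → {Balance,City} = (81, X38) ✓
(Rep=38, Branch=C87): row 7 → {Balance,City} = (81, X27) ✓
(Rep=38, Branch=C60): row 8 → {Balance,City} = (79, X14) ✓
(Rep=52, Branch=C89): rows 10, 12 → {Balance,City} = (78, X14), (78, X14) ✓
(Rep=49, Branch=C45): row 13 → {Balance,City} = (71, X27) ✓
Every {Rep, Branch} value is associated with a single {Balance, City} value, so {Rep, Branch} -> {Balance, City} holds.

Yes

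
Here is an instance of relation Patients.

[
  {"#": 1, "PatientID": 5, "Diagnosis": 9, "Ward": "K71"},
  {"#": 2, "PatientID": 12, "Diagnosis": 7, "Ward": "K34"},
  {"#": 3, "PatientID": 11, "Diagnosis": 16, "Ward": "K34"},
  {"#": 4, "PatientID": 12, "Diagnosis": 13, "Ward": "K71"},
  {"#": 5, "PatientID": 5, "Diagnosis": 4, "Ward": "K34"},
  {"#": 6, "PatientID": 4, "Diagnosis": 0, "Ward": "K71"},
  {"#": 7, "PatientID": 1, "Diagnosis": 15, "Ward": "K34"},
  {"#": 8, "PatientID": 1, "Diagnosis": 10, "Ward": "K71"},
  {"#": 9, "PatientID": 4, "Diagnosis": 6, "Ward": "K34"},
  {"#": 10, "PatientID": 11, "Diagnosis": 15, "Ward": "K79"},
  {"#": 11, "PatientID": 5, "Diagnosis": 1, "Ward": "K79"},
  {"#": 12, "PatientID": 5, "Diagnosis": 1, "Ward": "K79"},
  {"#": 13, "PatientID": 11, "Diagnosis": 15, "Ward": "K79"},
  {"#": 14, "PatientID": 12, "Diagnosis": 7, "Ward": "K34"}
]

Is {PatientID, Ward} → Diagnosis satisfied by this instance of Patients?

Yes

(PatientID=5, Ward=K71): row 1 → Diagnosis = 9 ✓
(PatientID=12, Ward=K34): rows 2, 14 → Diagnosis = 7, 7 ✓
(PatientID=11, Ward=K34): row 3 → Diagnosis = 16 ✓
(PatientID=12, Ward=K71): row 4 → Diagnosis = 13 ✓
(PatientID=5, Ward=K34): row 5 → Diagnosis = 4 ✓
(PatientID=4, Ward=K71): row 6 → Diagnosis = 0 ✓
(PatientID=1, Ward=K34): row 7 → Diagnosis = 15 ✓
(PatientID=1, Ward=K71): row 8 → Diagnosis = 10 ✓
(PatientID=4, Ward=K34): row 9 → Diagnosis = 6 ✓
(PatientID=11, Ward=K79): rows 10, 13 → Diagnosis = 15, 15 ✓
(PatientID=5, Ward=K79): rows 11, 12 → Diagnosis = 1, 1 ✓
Every {PatientID, Ward} value is associated with a single Diagnosis value, so {PatientID, Ward} → Diagnosis holds.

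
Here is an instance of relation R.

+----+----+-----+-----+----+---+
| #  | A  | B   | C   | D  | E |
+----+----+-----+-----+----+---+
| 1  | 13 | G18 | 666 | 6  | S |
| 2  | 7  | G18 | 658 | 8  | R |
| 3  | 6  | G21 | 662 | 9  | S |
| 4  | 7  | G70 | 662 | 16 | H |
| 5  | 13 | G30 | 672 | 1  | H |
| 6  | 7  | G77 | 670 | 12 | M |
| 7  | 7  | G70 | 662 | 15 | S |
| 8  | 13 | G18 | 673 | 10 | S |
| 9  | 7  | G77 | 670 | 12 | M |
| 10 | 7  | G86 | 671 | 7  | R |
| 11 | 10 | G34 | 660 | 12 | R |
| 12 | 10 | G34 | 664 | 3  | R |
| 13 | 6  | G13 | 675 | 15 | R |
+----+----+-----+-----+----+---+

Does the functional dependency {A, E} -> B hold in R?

(A=13, E=S): rows 1, 8 → B = G18, G18 ✓
(A=7, E=R): rows 2, 10 → B takes values {G18, G86} — violation
(A=6, E=S): row 3 → B = G21 ✓
(A=7, E=H): row 4 → B = G70 ✓
(A=13, E=H): row 5 → B = G30 ✓
(A=7, E=M): rows 6, 9 → B = G77, G77 ✓
(A=7, E=S): row 7 → B = G70 ✓
(A=10, E=R): rows 11, 12 → B = G34, G34 ✓
(A=6, E=R): row 13 → B = G13 ✓
Two rows agree on {A, E} but differ on B, so {A, E} -> B does not hold.

No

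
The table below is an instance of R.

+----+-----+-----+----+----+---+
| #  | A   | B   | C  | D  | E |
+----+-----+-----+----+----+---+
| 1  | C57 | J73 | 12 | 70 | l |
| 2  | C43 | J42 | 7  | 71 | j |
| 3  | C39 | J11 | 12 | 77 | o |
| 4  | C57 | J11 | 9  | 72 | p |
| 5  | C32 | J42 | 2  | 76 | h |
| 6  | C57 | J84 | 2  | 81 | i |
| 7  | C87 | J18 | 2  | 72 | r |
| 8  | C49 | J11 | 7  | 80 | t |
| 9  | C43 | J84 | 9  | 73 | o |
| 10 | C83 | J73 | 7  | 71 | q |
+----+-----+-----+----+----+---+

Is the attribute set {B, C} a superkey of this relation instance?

Yes

All 10 rows have distinct {B, C} values, so {B, C} → (all attributes) holds and {B, C} is a superkey.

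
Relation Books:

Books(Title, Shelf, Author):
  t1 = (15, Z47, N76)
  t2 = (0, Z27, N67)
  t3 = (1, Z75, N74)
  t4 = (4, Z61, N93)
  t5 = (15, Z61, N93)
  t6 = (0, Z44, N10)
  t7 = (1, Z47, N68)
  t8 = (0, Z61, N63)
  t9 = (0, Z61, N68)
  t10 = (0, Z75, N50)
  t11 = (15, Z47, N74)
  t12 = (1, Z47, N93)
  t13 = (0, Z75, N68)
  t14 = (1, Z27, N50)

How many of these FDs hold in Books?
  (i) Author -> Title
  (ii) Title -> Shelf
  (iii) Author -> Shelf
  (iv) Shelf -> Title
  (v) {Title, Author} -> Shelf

(i) Author -> Title: Author=N74: rows 3, 11 → Title takes values {1, 15} — violation; Author=N93: rows 4, 5, 12 → Title takes values {4, 15, 1} — violation; Author=N68: rows 7, 9, 13 → Title takes values {1, 0} — violation; Author=N50: rows 10, 14 → Title takes values {0, 1} — violation — fails.
(ii) Title -> Shelf: Title=15: rows 1, 5, 11 → Shelf takes values {Z47, Z61} — violation; Title=0: rows 2, 6, 8, 9, 10, 13 → Shelf takes values {Z27, Z44, Z61, Z75} — violation; Title=1: rows 3, 7, 12, 14 → Shelf takes values {Z75, Z47, Z27} — violation — fails.
(iii) Author -> Shelf: Author=N74: rows 3, 11 → Shelf takes values {Z75, Z47} — violation; Author=N93: rows 4, 5, 12 → Shelf takes values {Z61, Z47} — violation; Author=N68: rows 7, 9, 13 → Shelf takes values {Z47, Z61, Z75} — violation; Author=N50: rows 10, 14 → Shelf takes values {Z75, Z27} — violation — fails.
(iv) Shelf -> Title: Shelf=Z47: rows 1, 7, 11, 12 → Title takes values {15, 1} — violation; Shelf=Z27: rows 2, 14 → Title takes values {0, 1} — violation; Shelf=Z75: rows 3, 10, 13 → Title takes values {1, 0} — violation; Shelf=Z61: rows 4, 5, 8, 9 → Title takes values {4, 15, 0} — violation — fails.
(v) {Title, Author} -> Shelf: (Title=0, Author=N68): rows 9, 13 → Shelf takes values {Z61, Z75} — violation — fails.
None of the 5 dependencies hold.

0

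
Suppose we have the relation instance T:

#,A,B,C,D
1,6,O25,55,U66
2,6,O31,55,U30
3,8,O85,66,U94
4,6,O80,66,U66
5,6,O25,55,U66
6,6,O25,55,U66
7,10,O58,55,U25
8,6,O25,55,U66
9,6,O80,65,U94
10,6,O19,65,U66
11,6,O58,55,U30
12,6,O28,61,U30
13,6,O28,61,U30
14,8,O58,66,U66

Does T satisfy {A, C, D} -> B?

(A=6, C=55, D=U66): rows 1, 5, 6, 8 → B = O25, O25, O25, O25 ✓
(A=6, C=55, D=U30): rows 2, 11 → B takes values {O31, O58} — violation
(A=8, C=66, D=U94): row 3 → B = O85 ✓
(A=6, C=66, D=U66): row 4 → B = O80 ✓
(A=10, C=55, D=U25): row 7 → B = O58 ✓
(A=6, C=65, D=U94): row 9 → B = O80 ✓
(A=6, C=65, D=U66): row 10 → B = O19 ✓
(A=6, C=61, D=U30): rows 12, 13 → B = O28, O28 ✓
(A=8, C=66, D=U66): row 14 → B = O58 ✓
Two rows agree on {A, C, D} but differ on B, so {A, C, D} -> B does not hold.

No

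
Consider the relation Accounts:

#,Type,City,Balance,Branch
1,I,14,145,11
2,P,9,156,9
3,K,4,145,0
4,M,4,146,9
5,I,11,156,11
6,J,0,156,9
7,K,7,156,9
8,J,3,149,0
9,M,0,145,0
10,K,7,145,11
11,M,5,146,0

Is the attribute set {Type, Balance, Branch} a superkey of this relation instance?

All 11 rows have distinct {Type, Balance, Branch} values, so {Type, Balance, Branch} → (all attributes) holds and {Type, Balance, Branch} is a superkey.

Yes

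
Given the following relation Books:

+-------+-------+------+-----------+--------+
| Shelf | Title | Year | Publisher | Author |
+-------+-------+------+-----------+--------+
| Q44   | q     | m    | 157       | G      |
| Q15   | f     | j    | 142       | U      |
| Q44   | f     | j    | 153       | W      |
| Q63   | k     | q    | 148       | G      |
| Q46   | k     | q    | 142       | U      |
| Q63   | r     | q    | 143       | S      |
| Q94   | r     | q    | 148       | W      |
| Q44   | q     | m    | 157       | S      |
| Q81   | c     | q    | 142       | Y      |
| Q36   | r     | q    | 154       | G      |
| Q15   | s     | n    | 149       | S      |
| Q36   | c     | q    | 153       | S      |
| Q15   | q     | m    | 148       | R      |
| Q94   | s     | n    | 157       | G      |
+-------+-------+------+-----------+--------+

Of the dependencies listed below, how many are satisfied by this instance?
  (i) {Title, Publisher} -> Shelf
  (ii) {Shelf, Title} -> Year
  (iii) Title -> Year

3

(i) {Title, Publisher} -> Shelf: every LHS value maps to a single RHS value — holds.
(ii) {Shelf, Title} -> Year: every LHS value maps to a single RHS value — holds.
(iii) Title -> Year: every LHS value maps to a single RHS value — holds.
3 of the 3 dependencies hold.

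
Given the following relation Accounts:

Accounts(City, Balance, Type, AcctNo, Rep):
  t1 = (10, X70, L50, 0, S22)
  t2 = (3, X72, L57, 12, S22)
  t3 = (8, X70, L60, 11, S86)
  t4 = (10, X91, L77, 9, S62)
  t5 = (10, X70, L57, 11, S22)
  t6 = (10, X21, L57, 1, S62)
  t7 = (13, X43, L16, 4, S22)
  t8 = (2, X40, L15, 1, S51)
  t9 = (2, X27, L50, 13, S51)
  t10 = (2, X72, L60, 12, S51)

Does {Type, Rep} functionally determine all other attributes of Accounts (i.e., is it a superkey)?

No

Rows 2 and 5 have the same {Type, Rep} value (Type=L57, Rep=S22) but are distinct tuples, so {Type, Rep} does not determine every attribute — not a superkey.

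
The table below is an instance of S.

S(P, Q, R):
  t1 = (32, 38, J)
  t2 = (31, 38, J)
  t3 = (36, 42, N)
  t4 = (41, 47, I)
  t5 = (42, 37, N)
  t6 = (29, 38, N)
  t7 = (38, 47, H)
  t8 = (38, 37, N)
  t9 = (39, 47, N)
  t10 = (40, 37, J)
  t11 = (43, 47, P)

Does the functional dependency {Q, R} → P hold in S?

(Q=38, R=J): rows 1, 2 → P takes values {32, 31} — violation
(Q=42, R=N): row 3 → P = 36 ✓
(Q=47, R=I): row 4 → P = 41 ✓
(Q=37, R=N): rows 5, 8 → P takes values {42, 38} — violation
(Q=38, R=N): row 6 → P = 29 ✓
(Q=47, R=H): row 7 → P = 38 ✓
(Q=47, R=N): row 9 → P = 39 ✓
(Q=37, R=J): row 10 → P = 40 ✓
(Q=47, R=P): row 11 → P = 43 ✓
Two rows agree on {Q, R} but differ on P, so {Q, R} → P does not hold.

No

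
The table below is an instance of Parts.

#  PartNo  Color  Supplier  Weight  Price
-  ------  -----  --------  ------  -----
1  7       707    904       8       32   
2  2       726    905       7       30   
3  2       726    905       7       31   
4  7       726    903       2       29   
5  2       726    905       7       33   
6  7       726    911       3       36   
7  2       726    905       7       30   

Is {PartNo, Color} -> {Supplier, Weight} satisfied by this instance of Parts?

(PartNo=7, Color=707): row 1 → {Supplier,Weight} = (904, 8) ✓
(PartNo=2, Color=726): rows 2, 3, 5, 7 → {Supplier,Weight} = (905, 7), (905, 7), (905, 7), (905, 7) ✓
(PartNo=7, Color=726): rows 4, 6 → {Supplier,Weight} takes values {(903, 2), (911, 3)} — violation
Two rows agree on {PartNo, Color} but differ on {Supplier, Weight}, so {PartNo, Color} -> {Supplier, Weight} does not hold.

No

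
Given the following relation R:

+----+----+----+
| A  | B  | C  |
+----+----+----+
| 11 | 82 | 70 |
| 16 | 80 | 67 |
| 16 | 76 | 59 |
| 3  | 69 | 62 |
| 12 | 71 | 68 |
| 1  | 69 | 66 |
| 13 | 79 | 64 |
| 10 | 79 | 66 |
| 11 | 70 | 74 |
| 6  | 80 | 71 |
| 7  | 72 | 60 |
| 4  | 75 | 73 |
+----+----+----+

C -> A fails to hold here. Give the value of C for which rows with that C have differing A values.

C=70: 1 row → A = 11 ✓
C=67: 1 row → A = 16 ✓
C=59: 1 row → A = 16 ✓
C=62: 1 row → A = 3 ✓
C=68: 1 row → A = 12 ✓
C=66: 2 rows → A takes values {1, 10} — violation
C=64: 1 row → A = 13 ✓
C=74: 1 row → A = 11 ✓
C=71: 1 row → A = 6 ✓
C=60: 1 row → A = 7 ✓
C=73: 1 row → A = 4 ✓
The only C value with inconsistent A is C=66.

66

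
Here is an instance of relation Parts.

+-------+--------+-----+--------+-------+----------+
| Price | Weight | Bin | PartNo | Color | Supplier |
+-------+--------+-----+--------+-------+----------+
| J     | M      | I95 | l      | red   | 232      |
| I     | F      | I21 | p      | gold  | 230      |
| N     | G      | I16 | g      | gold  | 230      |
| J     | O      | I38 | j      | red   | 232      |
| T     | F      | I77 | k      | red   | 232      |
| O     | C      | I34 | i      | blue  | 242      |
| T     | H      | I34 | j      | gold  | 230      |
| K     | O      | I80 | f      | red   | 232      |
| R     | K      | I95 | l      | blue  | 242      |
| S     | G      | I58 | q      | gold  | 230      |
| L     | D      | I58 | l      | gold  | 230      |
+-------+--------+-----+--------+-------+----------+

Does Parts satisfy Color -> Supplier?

Color=red: 4 rows → Supplier = 232, 232, 232, 232 ✓
Color=gold: 5 rows → Supplier = 230, 230, 230, 230, 230 ✓
Color=blue: 2 rows → Supplier = 242, 242 ✓
Every Color value is associated with a single Supplier value, so Color -> Supplier holds.

Yes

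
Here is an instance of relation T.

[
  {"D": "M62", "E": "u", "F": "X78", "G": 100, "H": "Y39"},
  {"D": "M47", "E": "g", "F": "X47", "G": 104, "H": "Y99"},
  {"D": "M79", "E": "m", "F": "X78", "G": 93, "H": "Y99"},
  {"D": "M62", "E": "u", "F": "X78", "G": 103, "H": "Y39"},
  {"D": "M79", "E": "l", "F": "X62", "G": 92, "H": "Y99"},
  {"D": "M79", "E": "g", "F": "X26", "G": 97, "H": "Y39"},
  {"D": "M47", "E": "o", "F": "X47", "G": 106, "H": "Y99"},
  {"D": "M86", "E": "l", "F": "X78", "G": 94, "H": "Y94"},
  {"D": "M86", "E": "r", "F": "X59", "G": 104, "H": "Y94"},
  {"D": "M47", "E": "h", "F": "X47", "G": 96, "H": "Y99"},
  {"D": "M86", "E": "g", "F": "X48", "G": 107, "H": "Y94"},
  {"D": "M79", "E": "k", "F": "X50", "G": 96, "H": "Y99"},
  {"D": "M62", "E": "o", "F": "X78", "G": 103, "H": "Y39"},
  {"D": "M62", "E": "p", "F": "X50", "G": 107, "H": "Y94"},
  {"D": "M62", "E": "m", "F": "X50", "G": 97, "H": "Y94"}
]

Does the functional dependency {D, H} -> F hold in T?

No

(D=M62, H=Y39): 3 rows → F = X78, X78, X78 ✓
(D=M47, H=Y99): 3 rows → F = X47, X47, X47 ✓
(D=M79, H=Y99): 3 rows → F takes values {X78, X62, X50} — violation
(D=M79, H=Y39): 1 row → F = X26 ✓
(D=M86, H=Y94): 3 rows → F takes values {X78, X59, X48} — violation
(D=M62, H=Y94): 2 rows → F = X50, X50 ✓
Two rows agree on {D, H} but differ on F, so {D, H} -> F does not hold.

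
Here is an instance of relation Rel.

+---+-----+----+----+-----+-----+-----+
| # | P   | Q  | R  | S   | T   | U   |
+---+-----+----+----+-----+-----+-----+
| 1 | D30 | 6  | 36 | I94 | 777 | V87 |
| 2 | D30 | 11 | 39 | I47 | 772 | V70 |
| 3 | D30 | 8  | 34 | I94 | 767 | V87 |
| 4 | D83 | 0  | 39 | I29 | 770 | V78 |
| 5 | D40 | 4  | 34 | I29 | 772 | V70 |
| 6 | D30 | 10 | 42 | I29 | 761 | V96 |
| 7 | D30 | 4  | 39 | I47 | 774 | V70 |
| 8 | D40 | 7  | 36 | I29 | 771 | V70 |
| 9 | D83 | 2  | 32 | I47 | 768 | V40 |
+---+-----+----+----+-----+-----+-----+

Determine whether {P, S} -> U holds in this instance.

Yes

(P=D30, S=I94): rows 1, 3 → U = V87, V87 ✓
(P=D30, S=I47): rows 2, 7 → U = V70, V70 ✓
(P=D83, S=I29): row 4 → U = V78 ✓
(P=D40, S=I29): rows 5, 8 → U = V70, V70 ✓
(P=D30, S=I29): row 6 → U = V96 ✓
(P=D83, S=I47): row 9 → U = V40 ✓
Every {P, S} value is associated with a single U value, so {P, S} -> U holds.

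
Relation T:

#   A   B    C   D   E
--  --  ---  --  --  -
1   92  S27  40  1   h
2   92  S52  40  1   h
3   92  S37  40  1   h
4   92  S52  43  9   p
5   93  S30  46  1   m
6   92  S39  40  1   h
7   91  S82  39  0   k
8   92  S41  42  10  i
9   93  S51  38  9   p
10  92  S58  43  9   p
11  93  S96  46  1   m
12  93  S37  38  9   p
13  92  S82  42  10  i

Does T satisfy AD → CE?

Yes

(A=92, D=1): rows 1, 2, 3, 6 → {C,E} = (40, h), (40, h), (40, h), (40, h) ✓
(A=92, D=9): rows 4, 10 → {C,E} = (43, p), (43, p) ✓
(A=93, D=1): rows 5, 11 → {C,E} = (46, m), (46, m) ✓
(A=91, D=0): row 7 → {C,E} = (39, k) ✓
(A=92, D=10): rows 8, 13 → {C,E} = (42, i), (42, i) ✓
(A=93, D=9): rows 9, 12 → {C,E} = (38, p), (38, p) ✓
Every AD value is associated with a single CE value, so AD → CE holds.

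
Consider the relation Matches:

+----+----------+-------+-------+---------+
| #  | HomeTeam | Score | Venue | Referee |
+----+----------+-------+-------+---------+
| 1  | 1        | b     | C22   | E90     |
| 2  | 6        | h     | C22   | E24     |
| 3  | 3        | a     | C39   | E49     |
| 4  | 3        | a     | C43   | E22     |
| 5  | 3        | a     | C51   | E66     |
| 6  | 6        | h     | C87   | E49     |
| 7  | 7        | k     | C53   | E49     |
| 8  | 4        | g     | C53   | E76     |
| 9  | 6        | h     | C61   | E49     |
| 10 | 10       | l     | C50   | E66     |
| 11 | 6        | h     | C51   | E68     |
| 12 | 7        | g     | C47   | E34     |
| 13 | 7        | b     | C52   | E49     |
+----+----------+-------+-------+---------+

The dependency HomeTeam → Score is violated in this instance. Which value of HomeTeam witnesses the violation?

HomeTeam=1: row 1 → Score = b ✓
HomeTeam=6: rows 2, 6, 9, 11 → Score = h, h, h, h ✓
HomeTeam=3: rows 3, 4, 5 → Score = a, a, a ✓
HomeTeam=7: rows 7, 12, 13 → Score takes values {k, g, b} — violation
HomeTeam=4: row 8 → Score = g ✓
HomeTeam=10: row 10 → Score = l ✓
The only HomeTeam value with inconsistent Score is HomeTeam=7.

7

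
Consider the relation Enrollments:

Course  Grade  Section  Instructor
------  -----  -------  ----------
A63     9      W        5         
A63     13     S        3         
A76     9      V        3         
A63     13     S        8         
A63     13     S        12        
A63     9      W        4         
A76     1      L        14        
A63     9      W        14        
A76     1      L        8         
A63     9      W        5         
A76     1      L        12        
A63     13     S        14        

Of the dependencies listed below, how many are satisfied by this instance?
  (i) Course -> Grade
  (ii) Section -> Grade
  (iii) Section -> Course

2

(i) Course -> Grade: Course=A63: 8 rows → Grade takes values {9, 13} — violation; Course=A76: 4 rows → Grade takes values {9, 1} — violation — fails.
(ii) Section -> Grade: every LHS value maps to a single RHS value — holds.
(iii) Section -> Course: every LHS value maps to a single RHS value — holds.
2 of the 3 dependencies hold.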